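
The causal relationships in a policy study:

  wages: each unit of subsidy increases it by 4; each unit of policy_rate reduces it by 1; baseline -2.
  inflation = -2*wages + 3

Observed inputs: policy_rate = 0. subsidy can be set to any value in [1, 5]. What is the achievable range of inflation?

Substituting into the wages equation gives wages = 4*subsidy - 2.
inflation becomes -8*subsidy + 7.
Linear in subsidy, so extremes are at the endpoints: subsidy = 1 gives inflation = -1; subsidy = 5 gives inflation = -33.

-33 to -1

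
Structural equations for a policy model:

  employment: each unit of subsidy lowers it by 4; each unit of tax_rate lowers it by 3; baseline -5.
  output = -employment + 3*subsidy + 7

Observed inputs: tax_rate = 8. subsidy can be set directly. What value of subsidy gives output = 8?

subsidy = -4

Substituting into the employment equation gives employment = -4*subsidy - 29.
Substituting into the output equation gives output = 7*subsidy + 36.
Solve 7*subsidy + 36 = 8: subsidy = (8 - 36) / 7 = -4.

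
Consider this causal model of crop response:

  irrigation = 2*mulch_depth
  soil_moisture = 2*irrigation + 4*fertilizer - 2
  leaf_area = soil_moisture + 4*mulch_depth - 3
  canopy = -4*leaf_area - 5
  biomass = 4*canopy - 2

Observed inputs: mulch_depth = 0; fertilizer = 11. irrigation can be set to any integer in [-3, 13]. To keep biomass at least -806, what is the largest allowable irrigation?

Intervening on irrigation fixes its value directly, overriding its dependence on mulch_depth.
Substituting into the soil_moisture equation gives soil_moisture = 2*irrigation + 42.
So leaf_area = 2*irrigation + 39.
Substituting into the canopy equation gives canopy = -8*irrigation - 161.
This gives biomass = -32*irrigation - 646.
Require -32*irrigation - 646 ≥ -806, so irrigation ≤ 5.
The largest integer in [-3, 13] satisfying this is 5.

irrigation = 5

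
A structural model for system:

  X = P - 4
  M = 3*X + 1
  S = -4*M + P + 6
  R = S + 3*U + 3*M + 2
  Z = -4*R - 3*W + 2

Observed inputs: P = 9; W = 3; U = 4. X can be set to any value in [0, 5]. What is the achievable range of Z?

Intervening on X fixes its value directly, overriding its dependence on P.
Substituting into the S equation gives S = -12*X + 11.
R becomes -3*X + 28.
Substituting into the Z equation gives Z = 12*X - 119.
Linear in X, so extremes are at the endpoints: X = 0 gives Z = -119; X = 5 gives Z = -59.

-119 to -59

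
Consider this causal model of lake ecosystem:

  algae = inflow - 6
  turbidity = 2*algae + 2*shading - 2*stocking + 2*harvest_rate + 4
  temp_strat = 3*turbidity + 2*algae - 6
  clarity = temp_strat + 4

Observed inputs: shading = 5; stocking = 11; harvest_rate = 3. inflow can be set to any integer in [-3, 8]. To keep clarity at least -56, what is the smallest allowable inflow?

inflow = 0

Substituting into the turbidity equation gives turbidity = 2*inflow - 14.
This gives temp_strat = 8*inflow - 60.
Substituting into the clarity equation gives clarity = 8*inflow - 56.
Require 8*inflow - 56 ≥ -56, so inflow ≥ 0.
The smallest integer in [-3, 8] satisfying this is 0.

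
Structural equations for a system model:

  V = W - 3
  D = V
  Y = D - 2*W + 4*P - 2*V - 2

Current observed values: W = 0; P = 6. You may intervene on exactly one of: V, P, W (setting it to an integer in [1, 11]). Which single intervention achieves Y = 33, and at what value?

Intervening on V: Y = -V + 22. Reaching 33 requires V = -11, outside [1, 11].
Intervening on P: with other inputs at their observed values, Y = 4*P + 1. Solving for 33 gives P = 8, within [1, 11].
Intervening on W: Y = -3*W + 25. Reaching 33 requires W = -8/3, not an integer.

set P = 8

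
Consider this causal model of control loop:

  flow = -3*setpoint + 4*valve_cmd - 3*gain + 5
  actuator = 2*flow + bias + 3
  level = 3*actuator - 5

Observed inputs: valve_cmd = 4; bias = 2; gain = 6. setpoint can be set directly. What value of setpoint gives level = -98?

setpoint = 7

Substituting into the flow equation gives flow = -3*setpoint + 3.
actuator becomes -6*setpoint + 11.
So level = -18*setpoint + 28.
Solve -18*setpoint + 28 = -98: setpoint = (-98 - 28) / -18 = 7.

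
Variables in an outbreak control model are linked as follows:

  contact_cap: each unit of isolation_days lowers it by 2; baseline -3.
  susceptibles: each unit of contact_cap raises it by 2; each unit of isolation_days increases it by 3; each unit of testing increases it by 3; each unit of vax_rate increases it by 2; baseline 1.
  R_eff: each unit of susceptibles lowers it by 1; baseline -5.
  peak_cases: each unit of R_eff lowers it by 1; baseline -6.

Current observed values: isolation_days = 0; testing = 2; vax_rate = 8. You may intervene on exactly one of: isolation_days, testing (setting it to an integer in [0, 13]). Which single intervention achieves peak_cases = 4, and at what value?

Intervening on isolation_days: with other inputs at their observed values, peak_cases = -isolation_days + 16. Solving for 4 gives isolation_days = 12, within [0, 13].
Intervening on testing: peak_cases = 3*testing + 10. Reaching 4 requires testing = -2, outside [0, 13].

set isolation_days = 12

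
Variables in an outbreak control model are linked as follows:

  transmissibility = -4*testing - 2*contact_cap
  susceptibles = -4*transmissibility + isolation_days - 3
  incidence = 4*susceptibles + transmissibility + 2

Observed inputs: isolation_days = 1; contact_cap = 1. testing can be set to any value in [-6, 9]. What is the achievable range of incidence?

Substituting into the transmissibility equation gives transmissibility = -4*testing - 2.
Substituting into the susceptibles equation gives susceptibles = 16*testing + 6.
Substituting into the incidence equation gives incidence = 60*testing + 24.
Linear in testing, so extremes are at the endpoints: testing = -6 gives incidence = -336; testing = 9 gives incidence = 564.

-336 to 564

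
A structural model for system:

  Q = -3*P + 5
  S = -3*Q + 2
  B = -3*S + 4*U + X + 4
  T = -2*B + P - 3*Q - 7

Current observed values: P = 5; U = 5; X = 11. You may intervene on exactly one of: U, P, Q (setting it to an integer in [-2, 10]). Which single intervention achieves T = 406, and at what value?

set P = 9

Intervening on U: T = -8*U + 190. Reaching 406 requires U = -27, outside [-2, 10].
Intervening on P: with other inputs at their observed values, T = 64*P - 170. Solving for 406 gives P = 9, within [-2, 10].
Intervening on Q: T = -21*Q - 60. Reaching 406 requires Q = -466/21, not an integer.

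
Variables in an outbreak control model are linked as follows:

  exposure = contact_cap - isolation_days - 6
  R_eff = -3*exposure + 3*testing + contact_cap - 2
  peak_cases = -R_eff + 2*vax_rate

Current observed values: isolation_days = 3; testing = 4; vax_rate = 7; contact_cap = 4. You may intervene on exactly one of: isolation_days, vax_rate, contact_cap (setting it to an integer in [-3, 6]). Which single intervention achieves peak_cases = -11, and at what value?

Intervening on isolation_days: peak_cases = -3*isolation_days - 6. Reaching -11 requires isolation_days = 5/3, not an integer.
Intervening on vax_rate: peak_cases = 2*vax_rate - 29. Reaching -11 requires vax_rate = 9, outside [-3, 6].
Intervening on contact_cap: with other inputs at their observed values, peak_cases = 2*contact_cap - 23. Solving for -11 gives contact_cap = 6, within [-3, 6].

set contact_cap = 6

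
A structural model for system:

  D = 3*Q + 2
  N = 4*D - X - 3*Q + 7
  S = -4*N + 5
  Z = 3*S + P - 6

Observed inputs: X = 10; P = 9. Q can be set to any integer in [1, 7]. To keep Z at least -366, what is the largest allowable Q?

Substituting into the N equation gives N = 9*Q + 5.
Substituting into the S equation gives S = -36*Q - 15.
Substituting into the Z equation gives Z = -108*Q - 42.
Require -108*Q - 42 ≥ -366, so Q ≤ 3.
The largest integer in [1, 7] satisfying this is 3.

Q = 3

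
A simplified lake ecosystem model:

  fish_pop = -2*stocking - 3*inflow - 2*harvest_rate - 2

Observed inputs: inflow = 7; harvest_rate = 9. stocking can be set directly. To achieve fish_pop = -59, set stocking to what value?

stocking = 9

Substituting into the fish_pop equation gives fish_pop = -2*stocking - 41.
Solve -2*stocking - 41 = -59: stocking = (-59 + 41) / -2 = 9.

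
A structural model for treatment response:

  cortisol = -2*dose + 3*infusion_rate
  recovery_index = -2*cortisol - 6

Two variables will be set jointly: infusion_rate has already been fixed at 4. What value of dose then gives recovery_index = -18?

With infusion_rate held at 4:
Substituting into the cortisol equation gives cortisol = -2*dose + 12.
Substituting into the recovery_index equation gives recovery_index = 4*dose - 30.
Solve 4*dose - 30 = -18: dose = (-18 + 30) / 4 = 3.

dose = 3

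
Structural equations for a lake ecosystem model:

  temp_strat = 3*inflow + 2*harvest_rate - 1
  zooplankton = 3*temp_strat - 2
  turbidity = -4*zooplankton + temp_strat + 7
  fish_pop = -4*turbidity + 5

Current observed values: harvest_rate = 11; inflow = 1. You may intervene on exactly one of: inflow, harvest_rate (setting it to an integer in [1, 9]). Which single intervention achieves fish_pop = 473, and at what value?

set harvest_rate = 5

Intervening on inflow: fish_pop = 132*inflow + 869. Reaching 473 requires inflow = -3, outside [1, 9].
Intervening on harvest_rate: with other inputs at their observed values, fish_pop = 88*harvest_rate + 33. Solving for 473 gives harvest_rate = 5, within [1, 9].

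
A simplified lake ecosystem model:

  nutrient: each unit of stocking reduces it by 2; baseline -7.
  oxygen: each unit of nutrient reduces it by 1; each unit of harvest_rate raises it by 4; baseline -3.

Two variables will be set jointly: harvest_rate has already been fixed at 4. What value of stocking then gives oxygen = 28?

stocking = 4

With harvest_rate held at 4:
Substituting into the oxygen equation gives oxygen = 2*stocking + 20.
Solve 2*stocking + 20 = 28: stocking = (28 - 20) / 2 = 4.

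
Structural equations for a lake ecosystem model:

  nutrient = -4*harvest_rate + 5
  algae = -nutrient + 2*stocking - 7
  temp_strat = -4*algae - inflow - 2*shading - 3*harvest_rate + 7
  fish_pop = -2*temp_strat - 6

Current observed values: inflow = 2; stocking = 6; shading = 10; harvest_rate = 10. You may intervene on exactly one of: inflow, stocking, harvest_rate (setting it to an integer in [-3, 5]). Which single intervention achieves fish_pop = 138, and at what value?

Intervening on inflow: fish_pop = 2*inflow + 400. Reaching 138 requires inflow = -131, outside [-3, 5].
Intervening on stocking: fish_pop = 16*stocking + 308. Reaching 138 requires stocking = -85/8, not an integer.
Intervening on harvest_rate: with other inputs at their observed values, fish_pop = 38*harvest_rate + 24. Solving for 138 gives harvest_rate = 3, within [-3, 5].

set harvest_rate = 3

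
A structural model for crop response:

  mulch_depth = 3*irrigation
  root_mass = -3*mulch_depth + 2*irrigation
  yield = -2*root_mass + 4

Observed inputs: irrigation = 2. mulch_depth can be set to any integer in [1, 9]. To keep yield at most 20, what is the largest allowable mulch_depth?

mulch_depth = 4

Intervening on mulch_depth fixes its value directly, overriding its dependence on irrigation.
Substituting into the root_mass equation gives root_mass = -3*mulch_depth + 4.
yield becomes 6*mulch_depth - 4.
Require 6*mulch_depth - 4 ≤ 20, so mulch_depth ≤ 4.
The largest integer in [1, 9] satisfying this is 4.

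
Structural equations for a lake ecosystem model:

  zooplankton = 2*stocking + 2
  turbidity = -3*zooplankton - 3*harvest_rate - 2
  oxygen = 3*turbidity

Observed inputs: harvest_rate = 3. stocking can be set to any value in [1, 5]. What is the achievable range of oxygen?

-141 to -69

Substituting into the turbidity equation gives turbidity = -6*stocking - 17.
So oxygen = -18*stocking - 51.
Linear in stocking, so extremes are at the endpoints: stocking = 1 gives oxygen = -69; stocking = 5 gives oxygen = -141.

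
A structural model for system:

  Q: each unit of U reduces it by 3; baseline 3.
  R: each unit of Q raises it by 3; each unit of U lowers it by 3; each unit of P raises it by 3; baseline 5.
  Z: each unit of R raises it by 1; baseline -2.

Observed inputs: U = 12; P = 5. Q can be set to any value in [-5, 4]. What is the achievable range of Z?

-33 to -6

Intervening on Q fixes its value directly, overriding its dependence on U.
Substituting into the R equation gives R = 3*Q - 16.
Substituting into the Z equation gives Z = 3*Q - 18.
Linear in Q, so extremes are at the endpoints: Q = -5 gives Z = -33; Q = 4 gives Z = -6.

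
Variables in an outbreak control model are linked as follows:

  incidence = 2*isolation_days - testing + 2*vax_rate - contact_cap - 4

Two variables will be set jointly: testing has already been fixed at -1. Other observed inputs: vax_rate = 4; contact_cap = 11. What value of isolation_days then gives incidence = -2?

isolation_days = 2

With testing held at -1:
Substituting into the incidence equation gives incidence = 2*isolation_days - 6.
Solve 2*isolation_days - 6 = -2: isolation_days = (-2 + 6) / 2 = 2.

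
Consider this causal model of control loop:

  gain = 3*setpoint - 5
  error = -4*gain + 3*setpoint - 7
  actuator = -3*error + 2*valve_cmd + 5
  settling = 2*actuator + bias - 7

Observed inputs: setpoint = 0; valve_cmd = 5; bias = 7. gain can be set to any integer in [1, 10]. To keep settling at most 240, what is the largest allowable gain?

Intervening on gain fixes its value directly, overriding its dependence on setpoint.
Substituting into the error equation gives error = -4*gain - 7.
This gives actuator = 12*gain + 36.
Substituting into the settling equation gives settling = 24*gain + 72.
Require 24*gain + 72 ≤ 240, so gain ≤ 7.
The largest integer in [1, 10] satisfying this is 7.

gain = 7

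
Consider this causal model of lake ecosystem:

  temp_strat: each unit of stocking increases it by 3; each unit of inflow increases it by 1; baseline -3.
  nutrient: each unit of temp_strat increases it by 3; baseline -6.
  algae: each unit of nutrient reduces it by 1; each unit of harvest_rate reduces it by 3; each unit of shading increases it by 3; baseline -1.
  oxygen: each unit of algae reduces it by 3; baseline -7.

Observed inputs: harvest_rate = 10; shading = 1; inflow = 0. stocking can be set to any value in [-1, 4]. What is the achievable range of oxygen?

5 to 140

Substituting into the temp_strat equation gives temp_strat = 3*stocking - 3.
Substituting into the nutrient equation gives nutrient = 9*stocking - 15.
This gives algae = -9*stocking - 13.
Substituting into the oxygen equation gives oxygen = 27*stocking + 32.
Linear in stocking, so extremes are at the endpoints: stocking = -1 gives oxygen = 5; stocking = 4 gives oxygen = 140.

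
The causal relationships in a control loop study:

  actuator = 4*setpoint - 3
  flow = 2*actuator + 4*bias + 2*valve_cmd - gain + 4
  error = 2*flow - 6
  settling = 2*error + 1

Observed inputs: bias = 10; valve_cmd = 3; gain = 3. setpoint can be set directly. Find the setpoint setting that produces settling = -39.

Substituting into the flow equation gives flow = 8*setpoint + 41.
Substituting into the error equation gives error = 16*setpoint + 76.
Substituting into the settling equation gives settling = 32*setpoint + 153.
Solve 32*setpoint + 153 = -39: setpoint = (-39 - 153) / 32 = -6.

setpoint = -6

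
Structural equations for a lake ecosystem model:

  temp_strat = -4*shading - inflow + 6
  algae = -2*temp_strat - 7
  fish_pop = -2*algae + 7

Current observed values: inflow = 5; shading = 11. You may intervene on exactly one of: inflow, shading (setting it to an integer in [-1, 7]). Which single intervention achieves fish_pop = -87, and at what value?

set shading = 7

Intervening on inflow: fish_pop = -4*inflow - 131. Reaching -87 requires inflow = -11, outside [-1, 7].
Intervening on shading: with other inputs at their observed values, fish_pop = -16*shading + 25. Solving for -87 gives shading = 7, within [-1, 7].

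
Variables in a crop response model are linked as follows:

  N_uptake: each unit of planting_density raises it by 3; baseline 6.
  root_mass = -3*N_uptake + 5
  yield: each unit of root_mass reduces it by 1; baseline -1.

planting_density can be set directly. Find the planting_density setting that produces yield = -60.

planting_density = -8

Substituting into the root_mass equation gives root_mass = -9*planting_density - 13.
Substituting into the yield equation gives yield = 9*planting_density + 12.
Solve 9*planting_density + 12 = -60: planting_density = (-60 - 12) / 9 = -8.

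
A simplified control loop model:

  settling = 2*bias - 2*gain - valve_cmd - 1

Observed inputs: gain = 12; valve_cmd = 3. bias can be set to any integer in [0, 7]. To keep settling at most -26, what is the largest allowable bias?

bias = 1

Substituting into the settling equation gives settling = 2*bias - 28.
Require 2*bias - 28 ≤ -26, so bias ≤ 1.
The largest integer in [0, 7] satisfying this is 1.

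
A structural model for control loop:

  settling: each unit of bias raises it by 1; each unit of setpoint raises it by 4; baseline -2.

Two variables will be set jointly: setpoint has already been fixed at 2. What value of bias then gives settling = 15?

bias = 9

With setpoint held at 2:
Substituting into the settling equation gives settling = bias + 6.
Solve bias + 6 = 15: bias = (15 - 6) / 1 = 9.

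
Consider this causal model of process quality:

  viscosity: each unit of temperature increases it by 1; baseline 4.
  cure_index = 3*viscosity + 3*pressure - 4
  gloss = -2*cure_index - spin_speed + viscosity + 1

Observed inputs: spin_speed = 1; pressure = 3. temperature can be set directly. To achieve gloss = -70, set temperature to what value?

temperature = 8

Substituting into the cure_index equation gives cure_index = 3*temperature + 17.
Substituting into the gloss equation gives gloss = -5*temperature - 30.
Solve -5*temperature - 30 = -70: temperature = (-70 + 30) / -5 = 8.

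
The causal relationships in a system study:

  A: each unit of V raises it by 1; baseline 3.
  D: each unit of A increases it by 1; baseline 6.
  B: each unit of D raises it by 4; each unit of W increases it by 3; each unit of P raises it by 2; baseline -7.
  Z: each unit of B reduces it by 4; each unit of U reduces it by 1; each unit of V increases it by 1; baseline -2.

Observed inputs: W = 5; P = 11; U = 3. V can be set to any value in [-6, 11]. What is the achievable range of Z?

Substituting into the D equation gives D = V + 9.
This gives B = 4*V + 66.
Z becomes -15*V - 269.
Linear in V, so extremes are at the endpoints: V = -6 gives Z = -179; V = 11 gives Z = -434.

-434 to -179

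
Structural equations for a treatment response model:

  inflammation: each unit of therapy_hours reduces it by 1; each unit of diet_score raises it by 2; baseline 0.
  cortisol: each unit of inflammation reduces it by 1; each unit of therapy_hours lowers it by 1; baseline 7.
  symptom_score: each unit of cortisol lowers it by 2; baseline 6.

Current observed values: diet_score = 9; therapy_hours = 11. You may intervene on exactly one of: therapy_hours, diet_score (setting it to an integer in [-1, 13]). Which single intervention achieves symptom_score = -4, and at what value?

set diet_score = 1

Intervening on therapy_hours: the paths from therapy_hours to symptom_score cancel (net effect zero), leaving symptom_score = 28; -4 is unreachable this way.
Intervening on diet_score: with other inputs at their observed values, symptom_score = 4*diet_score - 8. Solving for -4 gives diet_score = 1, within [-1, 13].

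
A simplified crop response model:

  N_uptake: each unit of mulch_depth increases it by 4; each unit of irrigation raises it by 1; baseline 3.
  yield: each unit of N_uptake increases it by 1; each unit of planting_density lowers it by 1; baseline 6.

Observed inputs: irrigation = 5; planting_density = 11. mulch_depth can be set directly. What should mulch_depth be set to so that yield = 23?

Substituting into the N_uptake equation gives N_uptake = 4*mulch_depth + 8.
Substituting into the yield equation gives yield = 4*mulch_depth + 3.
Solve 4*mulch_depth + 3 = 23: mulch_depth = (23 - 3) / 4 = 5.

mulch_depth = 5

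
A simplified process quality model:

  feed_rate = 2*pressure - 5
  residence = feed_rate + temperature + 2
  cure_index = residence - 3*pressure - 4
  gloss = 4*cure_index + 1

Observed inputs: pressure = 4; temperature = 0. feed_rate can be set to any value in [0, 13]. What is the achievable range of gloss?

-55 to -3

Intervening on feed_rate fixes its value directly, overriding its dependence on pressure.
Substituting into the residence equation gives residence = feed_rate + 2.
Substituting into the cure_index equation gives cure_index = feed_rate - 14.
gloss becomes 4*feed_rate - 55.
Linear in feed_rate, so extremes are at the endpoints: feed_rate = 0 gives gloss = -55; feed_rate = 13 gives gloss = -3.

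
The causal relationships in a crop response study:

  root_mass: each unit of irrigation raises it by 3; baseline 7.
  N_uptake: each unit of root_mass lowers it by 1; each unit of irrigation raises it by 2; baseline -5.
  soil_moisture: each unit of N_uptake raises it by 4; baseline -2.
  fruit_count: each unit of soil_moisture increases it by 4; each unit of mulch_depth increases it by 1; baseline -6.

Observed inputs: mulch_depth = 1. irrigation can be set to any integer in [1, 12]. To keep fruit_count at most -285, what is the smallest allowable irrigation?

irrigation = 5

Substituting into the N_uptake equation gives N_uptake = -irrigation - 12.
Substituting into the soil_moisture equation gives soil_moisture = -4*irrigation - 50.
Substituting into the fruit_count equation gives fruit_count = -16*irrigation - 205.
Require -16*irrigation - 205 ≤ -285, so irrigation ≥ 5.
The smallest integer in [1, 12] satisfying this is 5.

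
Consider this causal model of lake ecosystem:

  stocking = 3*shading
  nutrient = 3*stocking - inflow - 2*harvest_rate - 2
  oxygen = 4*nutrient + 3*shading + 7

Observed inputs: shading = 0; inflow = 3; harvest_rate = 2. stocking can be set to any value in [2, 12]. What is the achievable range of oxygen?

-5 to 115

Intervening on stocking fixes its value directly, overriding its dependence on shading.
Substituting into the nutrient equation gives nutrient = 3*stocking - 9.
Substituting into the oxygen equation gives oxygen = 12*stocking - 29.
Linear in stocking, so extremes are at the endpoints: stocking = 2 gives oxygen = -5; stocking = 12 gives oxygen = 115.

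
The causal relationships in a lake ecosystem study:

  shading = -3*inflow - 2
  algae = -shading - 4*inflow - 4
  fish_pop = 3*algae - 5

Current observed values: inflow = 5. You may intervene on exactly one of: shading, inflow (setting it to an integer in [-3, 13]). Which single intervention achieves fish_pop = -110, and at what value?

set shading = 11

Intervening on shading: with other inputs at their observed values, fish_pop = -3*shading - 77. Solving for -110 gives shading = 11, within [-3, 13].
Intervening on inflow: fish_pop = -3*inflow - 11. Reaching -110 requires inflow = 33, outside [-3, 13].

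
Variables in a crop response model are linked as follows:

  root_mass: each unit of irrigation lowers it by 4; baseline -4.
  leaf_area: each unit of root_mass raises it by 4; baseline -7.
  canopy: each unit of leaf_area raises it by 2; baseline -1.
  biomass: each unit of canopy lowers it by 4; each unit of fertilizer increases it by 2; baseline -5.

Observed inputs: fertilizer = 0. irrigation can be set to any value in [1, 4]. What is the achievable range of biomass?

Substituting into the leaf_area equation gives leaf_area = -16*irrigation - 23.
canopy becomes -32*irrigation - 47.
Substituting into the biomass equation gives biomass = 128*irrigation + 183.
Linear in irrigation, so extremes are at the endpoints: irrigation = 1 gives biomass = 311; irrigation = 4 gives biomass = 695.

311 to 695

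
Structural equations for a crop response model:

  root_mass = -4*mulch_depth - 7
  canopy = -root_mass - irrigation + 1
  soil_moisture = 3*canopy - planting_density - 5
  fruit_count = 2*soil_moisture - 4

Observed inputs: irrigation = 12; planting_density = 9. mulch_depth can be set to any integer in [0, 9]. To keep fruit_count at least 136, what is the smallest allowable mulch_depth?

Substituting into the canopy equation gives canopy = 4*mulch_depth - 4.
So soil_moisture = 12*mulch_depth - 26.
Substituting into the fruit_count equation gives fruit_count = 24*mulch_depth - 56.
Require 24*mulch_depth - 56 ≥ 136, so mulch_depth ≥ 8.
The smallest integer in [0, 9] satisfying this is 8.

mulch_depth = 8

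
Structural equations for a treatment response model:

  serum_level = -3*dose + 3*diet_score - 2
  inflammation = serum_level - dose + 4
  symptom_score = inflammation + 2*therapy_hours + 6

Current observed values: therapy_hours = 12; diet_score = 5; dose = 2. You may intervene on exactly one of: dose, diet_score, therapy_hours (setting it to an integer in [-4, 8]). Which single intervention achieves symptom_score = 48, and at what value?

set diet_score = 8

Intervening on dose: symptom_score = -4*dose + 47. Reaching 48 requires dose = -1/4, not an integer.
Intervening on diet_score: with other inputs at their observed values, symptom_score = 3*diet_score + 24. Solving for 48 gives diet_score = 8, within [-4, 8].
Intervening on therapy_hours: symptom_score = 2*therapy_hours + 15. Reaching 48 requires therapy_hours = 33/2, not an integer.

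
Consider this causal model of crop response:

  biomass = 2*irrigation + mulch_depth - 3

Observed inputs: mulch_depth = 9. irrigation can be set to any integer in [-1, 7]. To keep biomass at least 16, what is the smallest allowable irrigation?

Substituting into the biomass equation gives biomass = 2*irrigation + 6.
Require 2*irrigation + 6 ≥ 16, so irrigation ≥ 5.
The smallest integer in [-1, 7] satisfying this is 5.

irrigation = 5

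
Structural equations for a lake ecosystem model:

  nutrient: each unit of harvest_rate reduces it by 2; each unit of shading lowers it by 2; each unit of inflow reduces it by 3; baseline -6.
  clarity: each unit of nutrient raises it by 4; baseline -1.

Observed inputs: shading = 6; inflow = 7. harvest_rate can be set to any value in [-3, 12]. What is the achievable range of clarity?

-253 to -133

Substituting into the nutrient equation gives nutrient = -2*harvest_rate - 39.
Substituting into the clarity equation gives clarity = -8*harvest_rate - 157.
Linear in harvest_rate, so extremes are at the endpoints: harvest_rate = -3 gives clarity = -133; harvest_rate = 12 gives clarity = -253.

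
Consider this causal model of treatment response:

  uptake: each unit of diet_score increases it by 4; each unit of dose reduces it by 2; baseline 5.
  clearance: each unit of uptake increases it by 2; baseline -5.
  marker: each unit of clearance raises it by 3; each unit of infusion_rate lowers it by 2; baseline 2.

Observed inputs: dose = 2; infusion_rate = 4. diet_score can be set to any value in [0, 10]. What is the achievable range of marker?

Substituting into the uptake equation gives uptake = 4*diet_score + 1.
This gives clearance = 8*diet_score - 3.
Substituting into the marker equation gives marker = 24*diet_score - 15.
Linear in diet_score, so extremes are at the endpoints: diet_score = 0 gives marker = -15; diet_score = 10 gives marker = 225.

-15 to 225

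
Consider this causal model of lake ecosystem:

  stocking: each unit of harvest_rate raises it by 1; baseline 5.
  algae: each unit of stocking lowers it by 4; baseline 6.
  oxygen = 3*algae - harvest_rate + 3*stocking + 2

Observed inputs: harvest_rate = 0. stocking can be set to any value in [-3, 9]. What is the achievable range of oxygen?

-61 to 47

Intervening on stocking fixes its value directly, overriding its dependence on harvest_rate.
Substituting into the oxygen equation gives oxygen = -9*stocking + 20.
Linear in stocking, so extremes are at the endpoints: stocking = -3 gives oxygen = 47; stocking = 9 gives oxygen = -61.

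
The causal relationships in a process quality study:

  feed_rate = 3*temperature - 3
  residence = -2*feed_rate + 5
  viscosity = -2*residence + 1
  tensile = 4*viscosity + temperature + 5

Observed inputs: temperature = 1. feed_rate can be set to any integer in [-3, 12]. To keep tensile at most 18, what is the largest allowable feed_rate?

feed_rate = 3

Intervening on feed_rate fixes its value directly, overriding its dependence on temperature.
Substituting into the viscosity equation gives viscosity = 4*feed_rate - 9.
This gives tensile = 16*feed_rate - 30.
Require 16*feed_rate - 30 ≤ 18, so feed_rate ≤ 3.
The largest integer in [-3, 12] satisfying this is 3.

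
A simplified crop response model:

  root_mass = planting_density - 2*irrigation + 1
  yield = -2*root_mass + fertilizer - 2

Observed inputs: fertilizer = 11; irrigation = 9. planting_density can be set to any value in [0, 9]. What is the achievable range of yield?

25 to 43

Substituting into the root_mass equation gives root_mass = planting_density - 17.
Substituting into the yield equation gives yield = -2*planting_density + 43.
Linear in planting_density, so extremes are at the endpoints: planting_density = 0 gives yield = 43; planting_density = 9 gives yield = 25.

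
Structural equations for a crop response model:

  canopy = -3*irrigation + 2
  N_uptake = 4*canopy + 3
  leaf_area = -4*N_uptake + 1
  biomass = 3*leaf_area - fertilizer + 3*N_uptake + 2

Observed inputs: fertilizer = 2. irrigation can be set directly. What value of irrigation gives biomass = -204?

irrigation = -1

Substituting into the N_uptake equation gives N_uptake = -12*irrigation + 11.
Substituting into the leaf_area equation gives leaf_area = 48*irrigation - 43.
Substituting into the biomass equation gives biomass = 108*irrigation - 96.
Solve 108*irrigation - 96 = -204: irrigation = (-204 + 96) / 108 = -1.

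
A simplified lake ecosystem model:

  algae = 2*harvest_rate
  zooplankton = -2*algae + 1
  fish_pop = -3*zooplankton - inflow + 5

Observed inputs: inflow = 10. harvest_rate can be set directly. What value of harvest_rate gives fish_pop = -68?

harvest_rate = -5

Substituting into the zooplankton equation gives zooplankton = -4*harvest_rate + 1.
Substituting into the fish_pop equation gives fish_pop = 12*harvest_rate - 8.
Solve 12*harvest_rate - 8 = -68: harvest_rate = (-68 + 8) / 12 = -5.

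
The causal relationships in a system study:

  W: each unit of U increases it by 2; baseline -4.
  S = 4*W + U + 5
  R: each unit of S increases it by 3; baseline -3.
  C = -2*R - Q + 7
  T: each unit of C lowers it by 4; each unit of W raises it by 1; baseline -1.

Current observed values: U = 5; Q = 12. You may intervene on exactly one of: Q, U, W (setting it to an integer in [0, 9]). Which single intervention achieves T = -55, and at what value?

set U = 1

Intervening on Q: T = 4*Q + 769. Reaching -55 requires Q = -206, outside [0, 9].
Intervening on U: with other inputs at their observed values, T = 218*U - 273. Solving for -55 gives U = 1, within [0, 9].
Intervening on W: T = 97*W + 235. Reaching -55 requires W = -290/97, not an integer.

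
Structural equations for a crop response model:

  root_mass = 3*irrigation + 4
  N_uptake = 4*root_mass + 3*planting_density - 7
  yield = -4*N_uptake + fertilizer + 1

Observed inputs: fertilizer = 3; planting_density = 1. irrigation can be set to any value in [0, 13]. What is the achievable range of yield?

Substituting into the N_uptake equation gives N_uptake = 12*irrigation + 12.
This gives yield = -48*irrigation - 44.
Linear in irrigation, so extremes are at the endpoints: irrigation = 0 gives yield = -44; irrigation = 13 gives yield = -668.

-668 to -44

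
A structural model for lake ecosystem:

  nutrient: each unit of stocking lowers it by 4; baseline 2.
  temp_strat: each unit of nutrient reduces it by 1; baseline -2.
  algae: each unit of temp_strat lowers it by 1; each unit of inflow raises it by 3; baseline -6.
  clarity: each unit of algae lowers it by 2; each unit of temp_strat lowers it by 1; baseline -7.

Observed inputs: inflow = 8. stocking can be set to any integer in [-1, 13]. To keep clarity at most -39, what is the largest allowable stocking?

stocking = 2

Substituting into the temp_strat equation gives temp_strat = 4*stocking - 4.
Substituting into the algae equation gives algae = -4*stocking + 22.
This gives clarity = 4*stocking - 47.
Require 4*stocking - 47 ≤ -39, so stocking ≤ 2.
The largest integer in [-1, 13] satisfying this is 2.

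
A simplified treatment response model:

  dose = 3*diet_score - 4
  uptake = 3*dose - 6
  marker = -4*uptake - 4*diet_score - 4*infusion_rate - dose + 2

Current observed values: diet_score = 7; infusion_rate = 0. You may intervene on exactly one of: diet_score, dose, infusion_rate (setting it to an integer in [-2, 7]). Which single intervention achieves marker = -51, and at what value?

Intervening on diet_score: with other inputs at their observed values, marker = -43*diet_score + 78. Solving for -51 gives diet_score = 3, within [-2, 7].
Intervening on dose: marker = -13*dose - 2. Reaching -51 requires dose = 49/13, not an integer.
Intervening on infusion_rate: marker = -4*infusion_rate - 223. Reaching -51 requires infusion_rate = -43, outside [-2, 7].

set diet_score = 3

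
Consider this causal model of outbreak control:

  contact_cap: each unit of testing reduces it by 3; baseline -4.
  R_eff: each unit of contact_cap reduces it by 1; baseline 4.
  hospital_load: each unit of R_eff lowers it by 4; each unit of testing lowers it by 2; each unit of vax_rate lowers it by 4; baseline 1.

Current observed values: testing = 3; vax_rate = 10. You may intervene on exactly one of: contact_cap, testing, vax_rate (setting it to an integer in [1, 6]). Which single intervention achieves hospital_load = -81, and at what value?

Intervening on contact_cap: hospital_load = 4*contact_cap - 61. Reaching -81 requires contact_cap = -5, outside [1, 6].
Intervening on testing: hospital_load = -14*testing - 71. Reaching -81 requires testing = 5/7, not an integer.
Intervening on vax_rate: with other inputs at their observed values, hospital_load = -4*vax_rate - 73. Solving for -81 gives vax_rate = 2, within [1, 6].

set vax_rate = 2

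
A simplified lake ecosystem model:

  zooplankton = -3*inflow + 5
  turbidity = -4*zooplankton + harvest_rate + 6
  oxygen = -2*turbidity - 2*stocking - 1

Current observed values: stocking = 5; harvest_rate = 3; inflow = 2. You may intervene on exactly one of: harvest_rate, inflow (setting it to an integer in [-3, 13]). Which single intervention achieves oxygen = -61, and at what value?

set inflow = 3

Intervening on harvest_rate: oxygen = -2*harvest_rate - 31. Reaching -61 requires harvest_rate = 15, outside [-3, 13].
Intervening on inflow: with other inputs at their observed values, oxygen = -24*inflow + 11. Solving for -61 gives inflow = 3, within [-3, 13].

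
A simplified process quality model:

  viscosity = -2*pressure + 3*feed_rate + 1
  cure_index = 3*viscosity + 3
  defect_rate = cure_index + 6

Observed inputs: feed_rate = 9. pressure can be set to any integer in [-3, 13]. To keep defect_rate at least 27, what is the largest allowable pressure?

Substituting into the viscosity equation gives viscosity = -2*pressure + 28.
Substituting into the cure_index equation gives cure_index = -6*pressure + 87.
So defect_rate = -6*pressure + 93.
Require -6*pressure + 93 ≥ 27, so pressure ≤ 11.
The largest integer in [-3, 13] satisfying this is 11.

pressure = 11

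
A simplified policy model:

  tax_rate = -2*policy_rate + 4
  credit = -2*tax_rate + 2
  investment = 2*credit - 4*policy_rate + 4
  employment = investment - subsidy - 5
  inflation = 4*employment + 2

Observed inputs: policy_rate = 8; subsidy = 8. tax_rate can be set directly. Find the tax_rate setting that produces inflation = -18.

Intervening on tax_rate fixes its value directly, overriding its dependence on policy_rate.
Substituting into the investment equation gives investment = -4*tax_rate - 24.
Substituting into the employment equation gives employment = -4*tax_rate - 37.
Substituting into the inflation equation gives inflation = -16*tax_rate - 146.
Solve -16*tax_rate - 146 = -18: tax_rate = (-18 + 146) / -16 = -8.

tax_rate = -8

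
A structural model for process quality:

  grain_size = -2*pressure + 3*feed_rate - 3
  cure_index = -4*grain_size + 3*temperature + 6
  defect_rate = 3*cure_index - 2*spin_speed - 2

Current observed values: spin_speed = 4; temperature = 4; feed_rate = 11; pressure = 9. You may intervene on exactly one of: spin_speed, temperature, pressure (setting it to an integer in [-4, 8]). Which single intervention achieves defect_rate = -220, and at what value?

set pressure = 4

Intervening on spin_speed: defect_rate = -2*spin_speed - 92. Reaching -220 requires spin_speed = 64, outside [-4, 8].
Intervening on temperature: defect_rate = 9*temperature - 136. Reaching -220 requires temperature = -28/3, not an integer.
Intervening on pressure: with other inputs at their observed values, defect_rate = 24*pressure - 316. Solving for -220 gives pressure = 4, within [-4, 8].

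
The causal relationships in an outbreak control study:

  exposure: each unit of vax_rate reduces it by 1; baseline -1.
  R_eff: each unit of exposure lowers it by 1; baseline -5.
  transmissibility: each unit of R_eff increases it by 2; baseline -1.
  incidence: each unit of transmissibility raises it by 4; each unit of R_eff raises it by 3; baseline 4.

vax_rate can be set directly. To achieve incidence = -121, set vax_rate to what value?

Substituting into the R_eff equation gives R_eff = vax_rate - 4.
Substituting into the transmissibility equation gives transmissibility = 2*vax_rate - 9.
incidence becomes 11*vax_rate - 44.
Solve 11*vax_rate - 44 = -121: vax_rate = (-121 + 44) / 11 = -7.

vax_rate = -7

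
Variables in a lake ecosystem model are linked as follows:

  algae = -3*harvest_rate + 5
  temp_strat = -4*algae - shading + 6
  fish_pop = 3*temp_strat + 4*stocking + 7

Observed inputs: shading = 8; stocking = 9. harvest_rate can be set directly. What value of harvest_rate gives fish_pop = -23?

harvest_rate = 0

Substituting into the temp_strat equation gives temp_strat = 12*harvest_rate - 22.
This gives fish_pop = 36*harvest_rate - 23.
Solve 36*harvest_rate - 23 = -23: harvest_rate = (-23 + 23) / 36 = 0.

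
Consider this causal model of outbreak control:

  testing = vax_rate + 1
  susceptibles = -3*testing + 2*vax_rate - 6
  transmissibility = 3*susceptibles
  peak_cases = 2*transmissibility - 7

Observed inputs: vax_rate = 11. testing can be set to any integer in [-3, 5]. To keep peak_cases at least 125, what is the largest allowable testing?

Intervening on testing fixes its value directly, overriding its dependence on vax_rate.
Substituting into the susceptibles equation gives susceptibles = -3*testing + 16.
Substituting into the transmissibility equation gives transmissibility = -9*testing + 48.
So peak_cases = -18*testing + 89.
Require -18*testing + 89 ≥ 125, so testing ≤ -2.
The largest integer in [-3, 5] satisfying this is -2.

testing = -2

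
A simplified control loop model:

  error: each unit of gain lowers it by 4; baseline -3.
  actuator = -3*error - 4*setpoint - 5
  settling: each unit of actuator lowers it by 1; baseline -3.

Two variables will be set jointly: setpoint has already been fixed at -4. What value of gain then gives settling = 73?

gain = -8

With setpoint held at -4:
Substituting into the actuator equation gives actuator = 12*gain + 20.
settling becomes -12*gain - 23.
Solve -12*gain - 23 = 73: gain = (73 + 23) / -12 = -8.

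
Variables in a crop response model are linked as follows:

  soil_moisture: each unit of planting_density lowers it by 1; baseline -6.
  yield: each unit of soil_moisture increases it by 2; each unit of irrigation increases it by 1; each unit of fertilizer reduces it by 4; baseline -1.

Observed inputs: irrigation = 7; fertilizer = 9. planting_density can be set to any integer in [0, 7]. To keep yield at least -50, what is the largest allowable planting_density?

planting_density = 4

Substituting into the yield equation gives yield = -2*planting_density - 42.
Require -2*planting_density - 42 ≥ -50, so planting_density ≤ 4.
The largest integer in [0, 7] satisfying this is 4.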